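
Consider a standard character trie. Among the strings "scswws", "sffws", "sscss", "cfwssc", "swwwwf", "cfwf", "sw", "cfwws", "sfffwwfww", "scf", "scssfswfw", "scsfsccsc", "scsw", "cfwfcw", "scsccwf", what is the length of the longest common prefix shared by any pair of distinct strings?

Equivalently: take the maximum, over all pairs, of their longest common prefix length.
e.g. "cfwf" and "cfwfcw" share the prefix "cfwf" of length 4; no pair shares a longer one.
Longest shared-prefix length: 4

4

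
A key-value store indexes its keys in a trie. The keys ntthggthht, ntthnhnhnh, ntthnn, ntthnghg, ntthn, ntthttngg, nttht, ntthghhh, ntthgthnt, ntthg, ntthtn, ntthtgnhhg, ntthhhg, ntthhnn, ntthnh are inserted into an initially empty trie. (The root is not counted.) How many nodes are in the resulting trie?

For each word, the new-node count is its length minus the longest prefix already in the trie:
  "ntthggthht" → 10 new (n, t, t, h, g, g, t, h, h, t)
  "ntthnhnhnh" → prefix "ntth" already present; 6 new (n, h, n, h, n, h)
  "ntthnn" → prefix "ntthn" already present; 1 new (n)
  "ntthnghg" → prefix "ntthn" already present; 3 new (g, h, g)
  "ntthn" → prefix "ntthn" already present; 0 new (none)
  "ntthttngg" → prefix "ntth" already present; 5 new (t, t, n, g, g)
  "nttht" → prefix "nttht" already present; 0 new (none)
  "ntthghhh" → prefix "ntthg" already present; 3 new (h, h, h)
  "ntthgthnt" → prefix "ntthg" already present; 4 new (t, h, n, t)
  "ntthg" → prefix "ntthg" already present; 0 new (none)
  "ntthtn" → prefix "nttht" already present; 1 new (n)
  "ntthtgnhhg" → prefix "nttht" already present; 5 new (g, n, h, h, g)
  "ntthhhg" → prefix "ntth" already present; 3 new (h, h, g)
  "ntthhnn" → prefix "ntthh" already present; 2 new (n, n)
  "ntthnh" → prefix "ntthnh" already present; 0 new (none)
Total nodes = 10 + 6 + 1 + 3 + 0 + 5 + 0 + 3 + 4 + 0 + 1 + 5 + 3 + 2 + 0 = 43

43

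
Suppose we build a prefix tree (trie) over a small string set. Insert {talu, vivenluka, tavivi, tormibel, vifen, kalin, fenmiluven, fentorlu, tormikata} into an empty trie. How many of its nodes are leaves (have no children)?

9

Leaves are exactly the stored words that no other stored word extends.
Those words: "fenmiluven", "fentorlu", "kalin", "talu", "tavivi", "tormibel", "tormikata", "vifen", "vivenluka"
Leaf count: 9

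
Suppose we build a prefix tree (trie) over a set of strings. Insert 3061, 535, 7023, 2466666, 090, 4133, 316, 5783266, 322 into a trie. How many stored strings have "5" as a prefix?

2

Walk to "5"; the words in its subtree are exactly those with that prefix.
Words under "5": 535, 5783266
Count: 2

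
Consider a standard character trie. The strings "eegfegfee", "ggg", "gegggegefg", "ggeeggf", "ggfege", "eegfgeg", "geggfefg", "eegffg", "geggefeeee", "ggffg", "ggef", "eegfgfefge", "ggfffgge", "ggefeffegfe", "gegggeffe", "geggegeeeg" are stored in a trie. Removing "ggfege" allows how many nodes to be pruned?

Walk "ggfege" from the leaf back toward the root, removing each node that no remaining word uses.
The suffix "ege" (3 nodes) is used only by "ggfege"; the node for "ggf" still has the child "f", so pruning stops there.
Nodes removed: 3

3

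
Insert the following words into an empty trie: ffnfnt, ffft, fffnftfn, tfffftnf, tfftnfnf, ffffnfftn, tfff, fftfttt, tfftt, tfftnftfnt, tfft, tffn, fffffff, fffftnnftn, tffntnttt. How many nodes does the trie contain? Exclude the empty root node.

57

Count nodes per top-level branch (shared prefixes stored once):
  'f'-branch (fffffff, ffffnfftn, fffftnnftn, fffnftfn, ffft, ffnfnt, fftfttt): 33 nodes
  't'-branch (tfff, tfffftnf, tffn, tffntnttt, tfft, tfftnfnf, tfftnftfnt, tfftt): 24 nodes
Sum: 57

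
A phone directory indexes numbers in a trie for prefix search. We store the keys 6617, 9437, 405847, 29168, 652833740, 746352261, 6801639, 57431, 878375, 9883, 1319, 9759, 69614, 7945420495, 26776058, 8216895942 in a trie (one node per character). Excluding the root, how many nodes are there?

92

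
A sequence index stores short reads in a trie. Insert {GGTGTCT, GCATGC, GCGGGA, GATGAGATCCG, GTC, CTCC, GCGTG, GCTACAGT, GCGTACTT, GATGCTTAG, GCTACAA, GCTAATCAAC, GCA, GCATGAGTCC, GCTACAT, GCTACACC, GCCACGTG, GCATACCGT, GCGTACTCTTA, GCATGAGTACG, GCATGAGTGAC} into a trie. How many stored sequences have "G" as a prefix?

Walk to "G"; the words in its subtree are exactly those with that prefix.
Matches: "GATGAGATCCG", "GATGCTTAG", "GCA", "GCATACCGT", "GCATGAGTACG", "GCATGAGTCC", "GCATGAGTGAC", "GCATGC", "GCCACGTG", "GCGGGA", "GCGTACTCTTA", "GCGTACTT", "GCGTG", "GCTAATCAAC", "GCTACAA", "GCTACACC", "GCTACAGT", "GCTACAT", "GGTGTCT", "GTC"
Count: 20

20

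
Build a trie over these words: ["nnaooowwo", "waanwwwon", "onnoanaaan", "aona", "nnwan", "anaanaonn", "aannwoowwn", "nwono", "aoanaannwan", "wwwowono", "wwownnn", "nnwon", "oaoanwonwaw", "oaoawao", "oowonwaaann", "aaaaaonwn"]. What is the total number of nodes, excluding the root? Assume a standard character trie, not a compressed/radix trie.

109

For each word, the new-node count is its length minus the longest prefix already in the trie:
  "nnaooowwo" → 9 new (n, n, a, o, o, o, w, w, o)
  "waanwwwon" → 9 new (w, a, a, n, w, w, w, o, n)
  "onnoanaaan" → 10 new (o, n, n, o, a, n, a, a, a, n)
  "aona" → 4 new (a, o, n, a)
  "nnwan" → prefix "nn" already present; 3 new (w, a, n)
  "anaanaonn" → prefix "a" already present; 8 new (n, a, a, n, a, o, n, n)
  "aannwoowwn" → prefix "a" already present; 9 new (a, n, n, w, o, o, w, w, n)
  "nwono" → prefix "n" already present; 4 new (w, o, n, o)
  "aoanaannwan" → prefix "ao" already present; 9 new (a, n, a, a, n, n, w, a, n)
  "wwwowono" → prefix "w" already present; 7 new (w, w, o, w, o, n, o)
  "wwownnn" → prefix "ww" already present; 5 new (o, w, n, n, n)
  "nnwon" → prefix "nnw" already present; 2 new (o, n)
  "oaoanwonwaw" → prefix "o" already present; 10 new (a, o, a, n, w, o, n, w, a, w)
  "oaoawao" → prefix "oaoa" already present; 3 new (w, a, o)
  "oowonwaaann" → prefix "o" already present; 10 new (o, w, o, n, w, a, a, a, n, n)
  "aaaaaonwn" → prefix "aa" already present; 7 new (a, a, a, o, n, w, n)
Total nodes = 9 + 9 + 10 + 4 + 3 + 8 + 9 + 4 + 9 + 7 + 5 + 2 + 10 + 3 + 10 + 7 = 109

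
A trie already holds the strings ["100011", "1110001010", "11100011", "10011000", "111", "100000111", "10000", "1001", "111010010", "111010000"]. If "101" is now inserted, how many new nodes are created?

1

The longest prefix of "101" already in the trie is "10" (length 2).
Each of the 1 remaining characters creates one node.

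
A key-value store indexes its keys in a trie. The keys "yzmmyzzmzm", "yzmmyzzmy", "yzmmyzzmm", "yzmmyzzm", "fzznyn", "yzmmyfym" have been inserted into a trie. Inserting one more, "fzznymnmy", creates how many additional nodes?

Walking "fzznymnmy" from the root, the first 5 characters ("fzzny") follow existing edges; "m" is the first miss.
So 9 − 5 = 4 new nodes.

4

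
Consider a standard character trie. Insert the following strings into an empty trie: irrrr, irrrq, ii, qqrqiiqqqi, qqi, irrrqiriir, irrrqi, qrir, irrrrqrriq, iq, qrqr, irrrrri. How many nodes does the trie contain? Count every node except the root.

36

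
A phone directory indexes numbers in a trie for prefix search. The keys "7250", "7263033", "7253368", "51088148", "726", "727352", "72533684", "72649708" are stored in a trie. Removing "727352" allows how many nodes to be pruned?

After clearing the end-marker at "727352", prune upward until reaching a node still needed by another word.
The suffix "7352" (4 nodes) is used only by "727352"; the node for "72" still has the child "5", so pruning stops there.
Nodes removed: 4

4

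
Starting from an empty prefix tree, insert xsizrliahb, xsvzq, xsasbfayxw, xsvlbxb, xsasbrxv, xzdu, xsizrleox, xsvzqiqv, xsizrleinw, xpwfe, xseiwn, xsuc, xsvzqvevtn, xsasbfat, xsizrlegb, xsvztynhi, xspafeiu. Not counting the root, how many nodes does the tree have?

69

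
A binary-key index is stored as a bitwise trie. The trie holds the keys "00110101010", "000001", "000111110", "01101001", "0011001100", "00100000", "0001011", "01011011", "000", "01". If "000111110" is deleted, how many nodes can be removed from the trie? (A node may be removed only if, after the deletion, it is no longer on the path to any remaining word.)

After clearing the end-marker at "000111110", prune upward until reaching a node still needed by another word.
The suffix "11110" (5 nodes) is used only by "000111110"; the node for "0001" still has the child "0", so pruning stops there.
Nodes removed: 5

5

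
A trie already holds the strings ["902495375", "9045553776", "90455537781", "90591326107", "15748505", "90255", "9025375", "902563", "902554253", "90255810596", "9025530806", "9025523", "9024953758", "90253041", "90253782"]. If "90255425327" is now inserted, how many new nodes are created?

"902554253" is already a path in the trie; the remaining "27" must be added.
New nodes needed: |"90255425327"| − 9 = 11 − 9 = 2.

2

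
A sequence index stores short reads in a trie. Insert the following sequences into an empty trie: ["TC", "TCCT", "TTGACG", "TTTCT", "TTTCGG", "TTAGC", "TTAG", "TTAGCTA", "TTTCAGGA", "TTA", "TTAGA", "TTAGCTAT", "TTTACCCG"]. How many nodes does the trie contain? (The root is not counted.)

30

Insert word by word; a character creates a node only if that edge doesn't already exist:
  "TC" → 2 new (T, C)
  "TCCT" → prefix "TC" already present; 2 new (C, T)
  "TTGACG" → prefix "T" already present; 5 new (T, G, A, C, G)
  "TTTCT" → prefix "TT" already present; 3 new (T, C, T)
  "TTTCGG" → prefix "TTTC" already present; 2 new (G, G)
  "TTAGC" → prefix "TT" already present; 3 new (A, G, C)
  "TTAG" → prefix "TTAG" already present; 0 new (none)
  "TTAGCTA" → prefix "TTAGC" already present; 2 new (T, A)
  "TTTCAGGA" → prefix "TTTC" already present; 4 new (A, G, G, A)
  "TTA" → prefix "TTA" already present; 0 new (none)
  "TTAGA" → prefix "TTAG" already present; 1 new (A)
  "TTAGCTAT" → prefix "TTAGCTA" already present; 1 new (T)
  "TTTACCCG" → prefix "TTT" already present; 5 new (A, C, C, C, G)
Total nodes = 2 + 2 + 5 + 3 + 2 + 3 + 0 + 2 + 4 + 0 + 1 + 1 + 5 = 30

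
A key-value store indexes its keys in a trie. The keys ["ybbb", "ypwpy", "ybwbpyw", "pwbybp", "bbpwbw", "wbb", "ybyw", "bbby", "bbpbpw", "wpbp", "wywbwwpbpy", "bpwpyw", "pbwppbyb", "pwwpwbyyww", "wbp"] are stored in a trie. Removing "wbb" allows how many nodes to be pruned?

A node on "wbb"'s path can go only if nothing else ends at it or branches off below it.
The suffix "b" (1 node) is used only by "wbb"; the node for "wb" still has the child "p", so pruning stops there.
Nodes removed: 1

1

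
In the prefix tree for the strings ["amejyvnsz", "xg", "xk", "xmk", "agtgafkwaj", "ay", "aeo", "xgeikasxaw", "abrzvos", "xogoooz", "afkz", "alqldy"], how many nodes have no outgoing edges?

11

A leaf is a node with no children — equivalently, the end of a word that is not a proper prefix of any other stored word.
Those words: "abrzvos", "aeo", "afkz", "agtgafkwaj", "alqldy", "amejyvnsz", "ay", "xgeikasxaw", "xk", "xmk", "xogoooz"
Leaf count: 11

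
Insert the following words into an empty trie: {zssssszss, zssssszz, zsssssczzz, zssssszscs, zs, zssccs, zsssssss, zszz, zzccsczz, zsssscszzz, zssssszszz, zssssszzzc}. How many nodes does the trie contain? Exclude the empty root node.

Trace insertions, counting only characters that open a new branch:
  "zssssszss" → 9 new (z, s, s, s, s, s, z, s, s)
  "zssssszz" → prefix "zsssssz" already present; 1 new (z)
  "zsssssczzz" → prefix "zsssss" already present; 4 new (c, z, z, z)
  "zssssszscs" → prefix "zssssszs" already present; 2 new (c, s)
  "zs" → prefix "zs" already present; 0 new (none)
  "zssccs" → prefix "zss" already present; 3 new (c, c, s)
  "zsssssss" → prefix "zsssss" already present; 2 new (s, s)
  "zszz" → prefix "zs" already present; 2 new (z, z)
  "zzccsczz" → prefix "z" already present; 7 new (z, c, c, s, c, z, z)
  "zsssscszzz" → prefix "zssss" already present; 5 new (c, s, z, z, z)
  "zssssszszz" → prefix "zssssszs" already present; 2 new (z, z)
  "zssssszzzc" → prefix "zssssszz" already present; 2 new (z, c)
Total nodes = 9 + 1 + 4 + 2 + 0 + 3 + 2 + 2 + 7 + 5 + 2 + 2 = 39

39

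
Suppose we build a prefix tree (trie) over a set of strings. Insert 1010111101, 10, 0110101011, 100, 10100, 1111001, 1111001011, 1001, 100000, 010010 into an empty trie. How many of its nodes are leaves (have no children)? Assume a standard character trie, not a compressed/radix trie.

7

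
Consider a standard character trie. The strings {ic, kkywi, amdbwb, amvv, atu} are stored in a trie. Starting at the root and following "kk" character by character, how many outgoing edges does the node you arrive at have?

Walk "kk" from the root, arriving at one node.
Distinct next characters after "kk": y.
That node has 1 child edge.

1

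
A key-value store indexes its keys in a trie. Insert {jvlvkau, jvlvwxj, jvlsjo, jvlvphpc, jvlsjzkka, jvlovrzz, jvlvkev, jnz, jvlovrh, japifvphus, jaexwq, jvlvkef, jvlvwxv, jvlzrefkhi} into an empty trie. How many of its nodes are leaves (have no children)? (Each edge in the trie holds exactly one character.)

14

A leaf is a node with no children — equivalently, the end of a word that is not a proper prefix of any other stored word.
Those words: "jaexwq", "japifvphus", "jnz", "jvlovrh", "jvlovrzz", "jvlsjo", "jvlsjzkka", "jvlvkau", "jvlvkef", "jvlvkev", "jvlvphpc", "jvlvwxj", "jvlvwxv", "jvlzrefkhi"
Leaf count: 14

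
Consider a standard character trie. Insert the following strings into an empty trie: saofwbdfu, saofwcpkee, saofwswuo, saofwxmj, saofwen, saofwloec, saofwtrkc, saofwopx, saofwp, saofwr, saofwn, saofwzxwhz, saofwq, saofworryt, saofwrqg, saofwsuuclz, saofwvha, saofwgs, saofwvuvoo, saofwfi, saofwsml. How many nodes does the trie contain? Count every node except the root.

67

Trace insertions, counting only characters that open a new branch:
  "saofwbdfu" → 9 new (s, a, o, f, w, b, d, f, u)
  "saofwcpkee" → prefix "saofw" already present; 5 new (c, p, k, e, e)
  "saofwswuo" → prefix "saofw" already present; 4 new (s, w, u, o)
  "saofwxmj" → prefix "saofw" already present; 3 new (x, m, j)
  "saofwen" → prefix "saofw" already present; 2 new (e, n)
  "saofwloec" → prefix "saofw" already present; 4 new (l, o, e, c)
  "saofwtrkc" → prefix "saofw" already present; 4 new (t, r, k, c)
  "saofwopx" → prefix "saofw" already present; 3 new (o, p, x)
  "saofwp" → prefix "saofw" already present; 1 new (p)
  "saofwr" → prefix "saofw" already present; 1 new (r)
  "saofwn" → prefix "saofw" already present; 1 new (n)
  "saofwzxwhz" → prefix "saofw" already present; 5 new (z, x, w, h, z)
  "saofwq" → prefix "saofw" already present; 1 new (q)
  "saofworryt" → prefix "saofwo" already present; 4 new (r, r, y, t)
  "saofwrqg" → prefix "saofwr" already present; 2 new (q, g)
  "saofwsuuclz" → prefix "saofws" already present; 5 new (u, u, c, l, z)
  "saofwvha" → prefix "saofw" already present; 3 new (v, h, a)
  "saofwgs" → prefix "saofw" already present; 2 new (g, s)
  "saofwvuvoo" → prefix "saofwv" already present; 4 new (u, v, o, o)
  "saofwfi" → prefix "saofw" already present; 2 new (f, i)
  "saofwsml" → prefix "saofws" already present; 2 new (m, l)
Total nodes = 9 + 5 + 4 + 3 + 2 + 4 + 4 + 3 + 1 + 1 + 1 + 5 + 1 + 4 + 2 + 5 + 3 + 2 + 4 + 2 + 2 = 67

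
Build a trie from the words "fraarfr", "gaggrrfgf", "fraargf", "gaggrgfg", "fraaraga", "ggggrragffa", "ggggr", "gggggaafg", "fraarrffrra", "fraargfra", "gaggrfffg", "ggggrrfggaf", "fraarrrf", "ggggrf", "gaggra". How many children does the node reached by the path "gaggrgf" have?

1

The children of the "gaggrgf" node are the distinct next characters among strings starting with "gaggrgf".
Distinct next characters after "gaggrgf": g.
That node has 1 child edge.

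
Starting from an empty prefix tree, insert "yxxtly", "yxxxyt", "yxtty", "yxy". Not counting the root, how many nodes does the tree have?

13

For each word, the new-node count is its length minus the longest prefix already in the trie:
  "yxxtly" → 6 new (y, x, x, t, l, y)
  "yxxxyt" → prefix "yxx" already present; 3 new (x, y, t)
  "yxtty" → prefix "yx" already present; 3 new (t, t, y)
  "yxy" → prefix "yx" already present; 1 new (y)
Total nodes = 6 + 3 + 3 + 1 = 13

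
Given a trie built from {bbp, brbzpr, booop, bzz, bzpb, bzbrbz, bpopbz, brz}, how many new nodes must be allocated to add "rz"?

2

"rz" shares no prefix with any stored word, so all 2 characters open new nodes.
2 − 0 = 2 new nodes.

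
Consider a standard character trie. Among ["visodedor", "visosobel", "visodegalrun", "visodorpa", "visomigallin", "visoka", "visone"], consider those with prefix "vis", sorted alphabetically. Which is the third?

DFS of the "vis" subtree visits, in order: "visodedor", "visodegalrun", "visodorpa", "visoka", "visomigallin", "visone", "visosobel"
Position 3: visodorpa

visodorpa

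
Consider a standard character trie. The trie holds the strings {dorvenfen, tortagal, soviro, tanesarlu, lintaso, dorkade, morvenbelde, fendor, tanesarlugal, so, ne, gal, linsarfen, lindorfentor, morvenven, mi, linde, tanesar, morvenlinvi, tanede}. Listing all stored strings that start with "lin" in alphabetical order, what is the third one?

DFS of the "lin" subtree visits, in order: "linde", "lindorfentor", "linsarfen", "lintaso"
Position 3: linsarfen

linsarfen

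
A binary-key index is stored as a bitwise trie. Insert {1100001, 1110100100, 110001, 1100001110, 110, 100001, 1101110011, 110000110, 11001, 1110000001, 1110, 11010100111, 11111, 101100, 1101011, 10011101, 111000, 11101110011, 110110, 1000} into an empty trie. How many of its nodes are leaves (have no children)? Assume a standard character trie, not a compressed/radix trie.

Leaves are exactly the stored words that no other stored word extends.
Those words: "100001", "10011101", "101100", "110000110", "1100001110", "110001", "11001", "11010100111", "1101011", "110110", "1101110011", "1110000001", "1110100100", "11101110011", "11111"
Leaf count: 15

15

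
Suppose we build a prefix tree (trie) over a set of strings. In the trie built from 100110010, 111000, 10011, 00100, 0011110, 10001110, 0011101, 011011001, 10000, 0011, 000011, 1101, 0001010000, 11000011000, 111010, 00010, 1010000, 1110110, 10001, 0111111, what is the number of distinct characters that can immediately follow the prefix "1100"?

1

Follow the path "1100" to its node, then look at its outgoing edges.
Distinct next characters after "1100": 0.
That node has 1 child edge.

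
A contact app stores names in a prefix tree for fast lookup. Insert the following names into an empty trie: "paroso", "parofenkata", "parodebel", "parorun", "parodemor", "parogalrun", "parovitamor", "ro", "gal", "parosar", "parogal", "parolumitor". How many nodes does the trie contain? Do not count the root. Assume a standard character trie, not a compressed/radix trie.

Insert word by word; a character creates a node only if that edge doesn't already exist:
  "paroso" → 6 new (p, a, r, o, s, o)
  "parofenkata" → prefix "paro" already present; 7 new (f, e, n, k, a, t, a)
  "parodebel" → prefix "paro" already present; 5 new (d, e, b, e, l)
  "parorun" → prefix "paro" already present; 3 new (r, u, n)
  "parodemor" → prefix "parode" already present; 3 new (m, o, r)
  "parogalrun" → prefix "paro" already present; 6 new (g, a, l, r, u, n)
  "parovitamor" → prefix "paro" already present; 7 new (v, i, t, a, m, o, r)
  "ro" → 2 new (r, o)
  "gal" → 3 new (g, a, l)
  "parosar" → prefix "paros" already present; 2 new (a, r)
  "parogal" → prefix "parogal" already present; 0 new (none)
  "parolumitor" → prefix "paro" already present; 7 new (l, u, m, i, t, o, r)
Total nodes = 6 + 7 + 5 + 3 + 3 + 6 + 7 + 2 + 3 + 2 + 0 + 7 = 51

51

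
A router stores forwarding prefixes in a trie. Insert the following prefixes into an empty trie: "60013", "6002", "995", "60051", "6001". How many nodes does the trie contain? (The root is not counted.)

11

Trace insertions, counting only characters that open a new branch:
  "60013" → 5 new (6, 0, 0, 1, 3)
  "6002" → prefix "600" already present; 1 new (2)
  "995" → 3 new (9, 9, 5)
  "60051" → prefix "600" already present; 2 new (5, 1)
  "6001" → prefix "6001" already present; 0 new (none)
Total nodes = 5 + 1 + 3 + 2 + 0 = 11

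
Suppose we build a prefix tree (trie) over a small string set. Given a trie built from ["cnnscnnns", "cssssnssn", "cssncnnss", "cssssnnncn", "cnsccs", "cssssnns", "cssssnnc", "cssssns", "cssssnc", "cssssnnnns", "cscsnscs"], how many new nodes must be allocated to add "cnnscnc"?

1

The longest prefix of "cnnscnc" already in the trie is "cnnscn" (length 6).
So 7 − 6 = 1 new nodes.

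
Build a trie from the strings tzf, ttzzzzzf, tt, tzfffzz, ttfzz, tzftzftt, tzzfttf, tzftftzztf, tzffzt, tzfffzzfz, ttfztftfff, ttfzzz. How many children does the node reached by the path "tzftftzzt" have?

1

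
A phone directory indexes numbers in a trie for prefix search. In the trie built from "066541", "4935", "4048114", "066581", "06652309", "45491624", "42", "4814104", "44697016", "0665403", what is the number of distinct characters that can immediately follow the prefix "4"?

Walk "4" from the root, arriving at one node.
Characters that immediately follow "4" among the stored strings: {0, 2, 4, 5, 8, 9}.
That node has 6 child edges.

6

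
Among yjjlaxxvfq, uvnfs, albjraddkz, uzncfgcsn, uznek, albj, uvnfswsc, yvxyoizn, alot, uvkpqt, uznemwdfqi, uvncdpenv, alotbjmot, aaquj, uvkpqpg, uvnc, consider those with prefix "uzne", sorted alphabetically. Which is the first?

uznek

Words with prefix "uzne", in lexicographic order: "uznek", "uznemwdfqi"
Position 1: uznek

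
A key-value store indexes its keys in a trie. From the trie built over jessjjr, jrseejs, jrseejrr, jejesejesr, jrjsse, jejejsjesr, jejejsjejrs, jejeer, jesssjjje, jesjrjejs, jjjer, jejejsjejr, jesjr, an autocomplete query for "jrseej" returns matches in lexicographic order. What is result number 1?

jrseejrr

Words with prefix "jrseej", in lexicographic order: "jrseejrr", "jrseejs"
The 1st is jrseejrr.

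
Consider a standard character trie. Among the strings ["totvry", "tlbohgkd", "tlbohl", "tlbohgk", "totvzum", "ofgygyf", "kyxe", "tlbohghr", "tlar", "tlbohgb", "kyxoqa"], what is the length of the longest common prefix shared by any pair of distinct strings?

Equivalently: take the maximum, over all pairs, of their longest common prefix length.
"tlbohgk" and "tlbohgkd" agree on "tlbohgk" (7 characters) before diverging; nothing deeper is shared.
Longest shared-prefix length: 7

7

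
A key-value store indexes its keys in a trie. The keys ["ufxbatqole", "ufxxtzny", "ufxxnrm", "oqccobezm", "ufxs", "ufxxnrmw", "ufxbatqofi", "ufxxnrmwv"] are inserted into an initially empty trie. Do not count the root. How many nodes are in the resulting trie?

32

Count nodes per top-level branch (shared prefixes stored once):
  'o'-branch (oqccobezm): 9 nodes
  'u'-branch (ufxbatqofi, ufxbatqole, ufxs, ufxxnrm, ufxxnrmw, ufxxnrmwv, ufxxtzny): 23 nodes
Sum: 32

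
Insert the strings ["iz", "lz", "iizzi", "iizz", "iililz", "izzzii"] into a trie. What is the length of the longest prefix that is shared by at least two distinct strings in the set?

Equivalently: take the maximum, over all pairs, of their longest common prefix length.
"iizz" and "iizzi" agree on "iizz" (4 characters) before diverging; nothing deeper is shared.
Longest shared-prefix length: 4

4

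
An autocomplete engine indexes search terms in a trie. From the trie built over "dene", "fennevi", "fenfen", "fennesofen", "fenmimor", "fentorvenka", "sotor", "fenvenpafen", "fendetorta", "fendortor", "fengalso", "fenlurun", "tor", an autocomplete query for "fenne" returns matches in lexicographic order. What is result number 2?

DFS of the "fenne" subtree visits, in order: "fennesofen", "fennevi"
Position 2: fennevi

fennevi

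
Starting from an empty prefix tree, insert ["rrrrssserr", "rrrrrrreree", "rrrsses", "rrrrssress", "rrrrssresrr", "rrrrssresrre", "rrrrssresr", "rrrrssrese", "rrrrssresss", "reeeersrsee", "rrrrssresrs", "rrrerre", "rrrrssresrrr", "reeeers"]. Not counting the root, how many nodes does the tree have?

46

For each word, the new-node count is its length minus the longest prefix already in the trie:
  "rrrrssserr" → 10 new (r, r, r, r, s, s, s, e, r, r)
  "rrrrrrreree" → prefix "rrrr" already present; 7 new (r, r, r, e, r, e, e)
  "rrrsses" → prefix "rrr" already present; 4 new (s, s, e, s)
  "rrrrssress" → prefix "rrrrss" already present; 4 new (r, e, s, s)
  "rrrrssresrr" → prefix "rrrrssres" already present; 2 new (r, r)
  "rrrrssresrre" → prefix "rrrrssresrr" already present; 1 new (e)
  "rrrrssresr" → prefix "rrrrssresr" already present; 0 new (none)
  "rrrrssrese" → prefix "rrrrssres" already present; 1 new (e)
  "rrrrssresss" → prefix "rrrrssress" already present; 1 new (s)
  "reeeersrsee" → prefix "r" already present; 10 new (e, e, e, e, r, s, r, s, e, e)
  "rrrrssresrs" → prefix "rrrrssresr" already present; 1 new (s)
  "rrrerre" → prefix "rrr" already present; 4 new (e, r, r, e)
  "rrrrssresrrr" → prefix "rrrrssresrr" already present; 1 new (r)
  "reeeers" → prefix "reeeers" already present; 0 new (none)
Total nodes = 10 + 7 + 4 + 4 + 2 + 1 + 0 + 1 + 1 + 10 + 1 + 4 + 1 + 0 = 46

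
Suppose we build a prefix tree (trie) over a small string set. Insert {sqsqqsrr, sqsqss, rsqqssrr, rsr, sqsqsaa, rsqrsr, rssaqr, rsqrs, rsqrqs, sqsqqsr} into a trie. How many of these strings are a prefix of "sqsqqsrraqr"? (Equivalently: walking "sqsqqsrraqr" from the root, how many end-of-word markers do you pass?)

2

Check each prefix of "sqsqqsrraqr" against the stored set — each match is an end-marker on the path.
Prefixes of the query that are stored words: "sqsqqsr", "sqsqqsrr"
Count: 2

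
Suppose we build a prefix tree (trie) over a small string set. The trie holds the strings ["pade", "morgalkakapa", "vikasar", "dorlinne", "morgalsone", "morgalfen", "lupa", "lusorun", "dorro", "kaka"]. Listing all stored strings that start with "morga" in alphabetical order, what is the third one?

Words with prefix "morga", in lexicographic order: "morgalfen", "morgalkakapa", "morgalsone"
Position 3: morgalsone

morgalsone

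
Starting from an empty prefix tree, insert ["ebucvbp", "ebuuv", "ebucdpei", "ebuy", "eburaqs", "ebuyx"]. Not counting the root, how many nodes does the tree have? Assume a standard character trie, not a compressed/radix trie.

19

Count nodes per top-level branch (shared prefixes stored once):
  'e'-branch (ebucdpei, ebucvbp, eburaqs, ebuuv, ebuy, ebuyx): 19 nodes
Sum: 19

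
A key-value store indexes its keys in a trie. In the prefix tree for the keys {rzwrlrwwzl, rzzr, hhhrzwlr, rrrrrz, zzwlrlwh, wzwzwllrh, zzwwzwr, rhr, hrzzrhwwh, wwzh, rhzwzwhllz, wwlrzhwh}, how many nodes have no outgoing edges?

12

A leaf is a node with no children — equivalently, the end of a word that is not a proper prefix of any other stored word.
Those words: "hhhrzwlr", "hrzzrhwwh", "rhr", "rhzwzwhllz", "rrrrrz", "rzwrlrwwzl", "rzzr", "wwlrzhwh", "wwzh", "wzwzwllrh", "zzwlrlwh", "zzwwzwr"
Leaf count: 12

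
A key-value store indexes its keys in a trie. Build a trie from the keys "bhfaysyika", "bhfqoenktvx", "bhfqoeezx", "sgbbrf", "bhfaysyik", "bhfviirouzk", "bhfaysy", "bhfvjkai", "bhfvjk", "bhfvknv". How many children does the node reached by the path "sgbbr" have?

1

Walk "sgbbr" from the root, arriving at one node.
Characters that immediately follow "sgbbr" among the stored strings: {f}.
That node has 1 child edge.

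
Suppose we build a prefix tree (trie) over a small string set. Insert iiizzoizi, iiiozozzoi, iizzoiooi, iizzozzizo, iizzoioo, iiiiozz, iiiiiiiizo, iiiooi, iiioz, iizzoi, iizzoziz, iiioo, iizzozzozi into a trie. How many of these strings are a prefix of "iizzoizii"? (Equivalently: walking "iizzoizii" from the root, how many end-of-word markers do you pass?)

1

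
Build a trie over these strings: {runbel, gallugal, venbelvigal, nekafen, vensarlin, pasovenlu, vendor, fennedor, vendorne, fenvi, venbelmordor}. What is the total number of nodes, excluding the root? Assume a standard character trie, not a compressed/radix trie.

Insert word by word; a character creates a node only if that edge doesn't already exist:
  "runbel" → 6 new (r, u, n, b, e, l)
  "gallugal" → 8 new (g, a, l, l, u, g, a, l)
  "venbelvigal" → 11 new (v, e, n, b, e, l, v, i, g, a, l)
  "nekafen" → 7 new (n, e, k, a, f, e, n)
  "vensarlin" → prefix "ven" already present; 6 new (s, a, r, l, i, n)
  "pasovenlu" → 9 new (p, a, s, o, v, e, n, l, u)
  "vendor" → prefix "ven" already present; 3 new (d, o, r)
  "fennedor" → 8 new (f, e, n, n, e, d, o, r)
  "vendorne" → prefix "vendor" already present; 2 new (n, e)
  "fenvi" → prefix "fen" already present; 2 new (v, i)
  "venbelmordor" → prefix "venbel" already present; 6 new (m, o, r, d, o, r)
Total nodes = 6 + 8 + 11 + 7 + 6 + 9 + 3 + 8 + 2 + 2 + 6 = 68

68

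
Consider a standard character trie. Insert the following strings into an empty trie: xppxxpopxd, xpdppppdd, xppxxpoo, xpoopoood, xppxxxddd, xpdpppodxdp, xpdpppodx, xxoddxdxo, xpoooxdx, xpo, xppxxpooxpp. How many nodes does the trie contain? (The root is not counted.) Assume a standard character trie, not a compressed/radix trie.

For each word, the new-node count is its length minus the longest prefix already in the trie:
  "xppxxpopxd" → 10 new (x, p, p, x, x, p, o, p, x, d)
  "xpdppppdd" → prefix "xp" already present; 7 new (d, p, p, p, p, d, d)
  "xppxxpoo" → prefix "xppxxpo" already present; 1 new (o)
  "xpoopoood" → prefix "xp" already present; 7 new (o, o, p, o, o, o, d)
  "xppxxxddd" → prefix "xppxx" already present; 4 new (x, d, d, d)
  "xpdpppodxdp" → prefix "xpdppp" already present; 5 new (o, d, x, d, p)
  "xpdpppodx" → prefix "xpdpppodx" already present; 0 new (none)
  "xxoddxdxo" → prefix "x" already present; 8 new (x, o, d, d, x, d, x, o)
  "xpoooxdx" → prefix "xpoo" already present; 4 new (o, x, d, x)
  "xpo" → prefix "xpo" already present; 0 new (none)
  "xppxxpooxpp" → prefix "xppxxpoo" already present; 3 new (x, p, p)
Total nodes = 10 + 7 + 1 + 7 + 4 + 5 + 0 + 8 + 4 + 0 + 3 = 49

49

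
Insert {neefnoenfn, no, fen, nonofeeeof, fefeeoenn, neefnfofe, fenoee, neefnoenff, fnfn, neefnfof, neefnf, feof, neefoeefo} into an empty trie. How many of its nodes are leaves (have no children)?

9

Leaves are exactly the stored words that no other stored word extends.
Those words: "fefeeoenn", "fenoee", "feof", "fnfn", "neefnfofe", "neefnoenff", "neefnoenfn", "neefoeefo", "nonofeeeof"
Leaf count: 9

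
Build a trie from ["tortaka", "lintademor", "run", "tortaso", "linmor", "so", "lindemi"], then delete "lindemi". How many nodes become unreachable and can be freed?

Walk "lindemi" from the leaf back toward the root, removing each node that no remaining word uses.
The suffix "demi" (4 nodes) is used only by "lindemi"; the node for "lin" still has the child "t", so pruning stops there.
Nodes removed: 4

4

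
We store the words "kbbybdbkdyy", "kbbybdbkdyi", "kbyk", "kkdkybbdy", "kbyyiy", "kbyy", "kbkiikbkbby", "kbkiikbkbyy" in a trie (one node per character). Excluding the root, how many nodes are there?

Trie structure (* marks end of a word):
(root)
└─ k
   ├─ b
   │  ├─ b
   │  │  └─ y
   │  │     └─ b
   │  │        └─ d
   │  │           └─ b
   │  │              └─ k
   │  │                 └─ d
   │  │                    └─ y
   │  │                       ├─ i *
   │  │                       └─ y *
   │  ├─ k
   │  │  └─ i
   │  │     └─ i
   │  │        └─ k
   │  │           └─ b
   │  │              └─ k
   │  │                 └─ b
   │  │                    ├─ b
   │  │                    │  └─ y *
   │  │                    └─ y
   │  │                       └─ y *
   │  └─ y
   │     ├─ k *
   │     └─ y *
   │        └─ i
   │           └─ y *
   └─ k
      └─ d
         └─ k
            └─ y
               └─ b
                  └─ b
                     └─ d
                        └─ y *
Counting every labelled node above: 36.

36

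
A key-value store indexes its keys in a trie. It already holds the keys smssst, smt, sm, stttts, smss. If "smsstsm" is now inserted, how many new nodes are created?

Walking "smsstsm" from the root, the first 4 characters ("smss") follow existing edges; "t" is the first miss.
New nodes needed: |"smsstsm"| − 4 = 7 − 4 = 3.

3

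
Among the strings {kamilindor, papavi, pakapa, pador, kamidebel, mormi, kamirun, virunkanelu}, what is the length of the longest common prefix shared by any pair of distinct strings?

4

Equivalently: take the maximum, over all pairs, of their longest common prefix length.
"kamidebel" and "kamilindor" agree on "kami" (4 characters) before diverging; nothing deeper is shared.
Longest shared-prefix length: 4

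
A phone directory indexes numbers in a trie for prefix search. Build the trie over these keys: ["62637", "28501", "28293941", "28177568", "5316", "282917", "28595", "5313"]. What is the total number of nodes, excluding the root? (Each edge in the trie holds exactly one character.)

31

Count nodes per top-level branch (shared prefixes stored once):
  '2'-branch (28177568, 282917, 28293941, 28501, 28595): 21 nodes
  '5'-branch (5313, 5316): 5 nodes
  '6'-branch (62637): 5 nodes
Sum: 31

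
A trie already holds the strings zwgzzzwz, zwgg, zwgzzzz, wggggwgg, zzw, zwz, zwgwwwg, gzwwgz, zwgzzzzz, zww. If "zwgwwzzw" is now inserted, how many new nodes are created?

3

The longest prefix of "zwgwwzzw" already in the trie is "zwgww" (length 5).
New nodes needed: |"zwgwwzzw"| − 5 = 8 − 5 = 3.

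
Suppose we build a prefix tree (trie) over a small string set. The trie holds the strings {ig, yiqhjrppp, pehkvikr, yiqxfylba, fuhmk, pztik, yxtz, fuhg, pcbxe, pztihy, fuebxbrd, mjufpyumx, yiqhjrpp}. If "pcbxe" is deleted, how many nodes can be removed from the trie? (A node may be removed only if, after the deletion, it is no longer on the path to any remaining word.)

4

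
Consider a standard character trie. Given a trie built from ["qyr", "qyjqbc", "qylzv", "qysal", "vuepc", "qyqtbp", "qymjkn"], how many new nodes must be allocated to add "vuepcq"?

The longest prefix of "vuepcq" already in the trie is "vuepc" (length 5).
Each of the 1 remaining characters creates one node.

1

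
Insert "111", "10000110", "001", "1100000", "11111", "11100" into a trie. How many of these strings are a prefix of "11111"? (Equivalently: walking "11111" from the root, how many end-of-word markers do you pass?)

Walk "11111" from the root; an end-of-word marker is hit whenever a stored word is a prefix of "11111".
Prefixes of the query that are stored words: "111", "11111"
Count: 2

2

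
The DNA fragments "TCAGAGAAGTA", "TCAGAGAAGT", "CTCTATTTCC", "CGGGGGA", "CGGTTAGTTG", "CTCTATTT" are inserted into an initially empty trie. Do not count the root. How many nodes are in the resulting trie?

34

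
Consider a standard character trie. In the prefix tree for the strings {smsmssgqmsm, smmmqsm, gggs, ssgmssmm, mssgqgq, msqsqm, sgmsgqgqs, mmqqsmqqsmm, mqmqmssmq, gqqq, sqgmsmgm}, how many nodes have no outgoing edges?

A leaf is a node with no children — equivalently, the end of a word that is not a proper prefix of any other stored word.
Those words: "gggs", "gqqq", "mmqqsmqqsmm", "mqmqmssmq", "msqsqm", "mssgqgq", "sgmsgqgqs", "smmmqsm", "smsmssgqmsm", "sqgmsmgm", "ssgmssmm"
Leaf count: 11

11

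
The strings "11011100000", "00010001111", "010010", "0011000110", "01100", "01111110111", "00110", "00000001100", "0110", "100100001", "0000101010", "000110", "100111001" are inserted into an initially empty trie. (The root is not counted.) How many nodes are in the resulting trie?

Count nodes per top-level branch (shared prefixes stored once):
  '0'-branch (00000001100, 0000101010, 00010001111, 000110, 00110, 0011000110, 010010, 0110, 01100, 01111110111): 51 nodes
  '1'-branch (100100001, 100111001, 11011100000): 24 nodes
Sum: 75

75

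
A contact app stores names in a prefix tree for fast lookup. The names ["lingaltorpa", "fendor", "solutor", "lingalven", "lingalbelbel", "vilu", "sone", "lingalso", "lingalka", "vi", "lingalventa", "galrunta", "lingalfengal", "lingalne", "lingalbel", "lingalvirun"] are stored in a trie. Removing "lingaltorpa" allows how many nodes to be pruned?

5

Walk "lingaltorpa" from the leaf back toward the root, removing each node that no remaining word uses.
The suffix "torpa" (5 nodes) is used only by "lingaltorpa"; the node for "lingal" still has the child "v", so pruning stops there.
Nodes removed: 5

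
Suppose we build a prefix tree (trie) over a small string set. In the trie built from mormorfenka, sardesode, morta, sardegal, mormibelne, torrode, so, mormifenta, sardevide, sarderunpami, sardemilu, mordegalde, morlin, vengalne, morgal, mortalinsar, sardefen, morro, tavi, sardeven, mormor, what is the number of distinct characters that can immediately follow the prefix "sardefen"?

0

The children of the "sardefen" node are the distinct next characters among strings starting with "sardefen".
No stored string extends past "sardefen".
That node has 0 child edges.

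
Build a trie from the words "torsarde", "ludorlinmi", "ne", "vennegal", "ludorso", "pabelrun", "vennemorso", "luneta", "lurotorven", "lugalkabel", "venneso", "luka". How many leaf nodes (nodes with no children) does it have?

12

A leaf is a node with no children — equivalently, the end of a word that is not a proper prefix of any other stored word.
Those words: "ludorlinmi", "ludorso", "lugalkabel", "luka", "luneta", "lurotorven", "ne", "pabelrun", "torsarde", "vennegal", "vennemorso", "venneso"
Leaf count: 12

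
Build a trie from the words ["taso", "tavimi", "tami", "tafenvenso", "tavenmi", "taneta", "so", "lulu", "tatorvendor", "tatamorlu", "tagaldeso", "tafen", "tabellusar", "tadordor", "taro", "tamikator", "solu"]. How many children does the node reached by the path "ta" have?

The children of the "ta" node are the distinct next characters among strings starting with "ta".
Characters that immediately follow "ta" among the stored strings: {b, d, f, g, m, n, r, s, t, v}.
That node has 10 child edges.

10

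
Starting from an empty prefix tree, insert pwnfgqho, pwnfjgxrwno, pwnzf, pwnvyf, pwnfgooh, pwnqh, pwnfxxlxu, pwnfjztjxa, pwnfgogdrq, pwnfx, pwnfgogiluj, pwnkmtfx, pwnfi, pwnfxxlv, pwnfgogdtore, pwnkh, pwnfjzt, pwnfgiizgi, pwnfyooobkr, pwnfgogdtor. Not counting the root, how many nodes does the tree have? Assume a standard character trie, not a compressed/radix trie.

67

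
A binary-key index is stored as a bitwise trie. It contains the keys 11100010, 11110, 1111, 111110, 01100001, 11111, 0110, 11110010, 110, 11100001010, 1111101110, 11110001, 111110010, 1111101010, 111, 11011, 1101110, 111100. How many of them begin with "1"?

16

Walk to "1"; the words in its subtree are exactly those with that prefix.
Matches: "110", "11011", "1101110", "111", "11100001010", "11100010", "1111", "11110", "111100", "11110001", "11110010", "11111", "111110", "111110010", "1111101010", "1111101110"
Count: 16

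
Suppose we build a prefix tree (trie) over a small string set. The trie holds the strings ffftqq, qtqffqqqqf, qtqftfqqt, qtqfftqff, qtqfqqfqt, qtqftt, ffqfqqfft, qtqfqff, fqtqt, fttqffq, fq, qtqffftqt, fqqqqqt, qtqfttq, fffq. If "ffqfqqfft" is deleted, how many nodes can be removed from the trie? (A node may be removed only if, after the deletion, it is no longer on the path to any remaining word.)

A node on "ffqfqqfft"'s path can go only if nothing else ends at it or branches off below it.
The suffix "qfqqfft" (7 nodes) is used only by "ffqfqqfft"; the node for "ff" still has the child "f", so pruning stops there.
Nodes removed: 7

7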